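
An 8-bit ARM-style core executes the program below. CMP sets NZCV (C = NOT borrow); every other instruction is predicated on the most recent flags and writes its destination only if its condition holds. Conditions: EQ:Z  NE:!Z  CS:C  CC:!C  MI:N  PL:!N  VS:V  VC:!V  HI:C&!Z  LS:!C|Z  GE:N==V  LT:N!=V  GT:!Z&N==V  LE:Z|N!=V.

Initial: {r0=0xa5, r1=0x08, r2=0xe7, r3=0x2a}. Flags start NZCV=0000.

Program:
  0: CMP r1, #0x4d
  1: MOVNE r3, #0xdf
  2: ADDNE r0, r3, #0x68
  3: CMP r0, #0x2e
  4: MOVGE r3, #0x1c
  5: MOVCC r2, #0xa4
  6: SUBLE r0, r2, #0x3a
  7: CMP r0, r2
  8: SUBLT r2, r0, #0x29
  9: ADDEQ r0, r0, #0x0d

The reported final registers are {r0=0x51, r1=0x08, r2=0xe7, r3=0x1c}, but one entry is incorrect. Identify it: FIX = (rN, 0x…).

FIX = (r0, 0x47)

0: ✓ CMP  NZCV=1000
1: ✓ MOVNE  r3←0xdf
2: ✓ ADDNE  r0←0x47
3: ✓ CMP  NZCV=0010
4: ✓ MOVGE  r3←0x1c
5: · MOVCC
6: · SUBLE
7: ✓ CMP  NZCV=0000
8: · SUBLT
9: · ADDEQ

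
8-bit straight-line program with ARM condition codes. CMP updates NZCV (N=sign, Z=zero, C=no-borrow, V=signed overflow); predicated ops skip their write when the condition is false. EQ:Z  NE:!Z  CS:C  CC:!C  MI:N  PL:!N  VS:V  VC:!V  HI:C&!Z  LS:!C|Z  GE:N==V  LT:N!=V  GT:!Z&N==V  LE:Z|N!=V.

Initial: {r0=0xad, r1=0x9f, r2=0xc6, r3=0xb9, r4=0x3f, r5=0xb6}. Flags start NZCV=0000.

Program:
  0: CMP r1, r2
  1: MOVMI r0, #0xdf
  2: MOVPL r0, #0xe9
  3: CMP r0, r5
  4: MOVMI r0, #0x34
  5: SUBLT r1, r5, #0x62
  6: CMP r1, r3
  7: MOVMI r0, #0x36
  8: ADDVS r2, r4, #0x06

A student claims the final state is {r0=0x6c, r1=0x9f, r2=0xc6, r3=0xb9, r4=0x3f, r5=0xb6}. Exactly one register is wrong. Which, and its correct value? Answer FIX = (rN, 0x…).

[0] flags=1000 → (cmp)
[1] flags=1000 MI?T → r0=0xdf
[2] flags=1000 PL?F → skip
[3] flags=0010 → (cmp)
[4] flags=0010 MI?F → skip
[5] flags=0010 LT?F → skip
[6] flags=1000 → (cmp)
[7] flags=1000 MI?T → r0=0x36
[8] flags=1000 VS?F → skip

FIX = (r0, 0x36)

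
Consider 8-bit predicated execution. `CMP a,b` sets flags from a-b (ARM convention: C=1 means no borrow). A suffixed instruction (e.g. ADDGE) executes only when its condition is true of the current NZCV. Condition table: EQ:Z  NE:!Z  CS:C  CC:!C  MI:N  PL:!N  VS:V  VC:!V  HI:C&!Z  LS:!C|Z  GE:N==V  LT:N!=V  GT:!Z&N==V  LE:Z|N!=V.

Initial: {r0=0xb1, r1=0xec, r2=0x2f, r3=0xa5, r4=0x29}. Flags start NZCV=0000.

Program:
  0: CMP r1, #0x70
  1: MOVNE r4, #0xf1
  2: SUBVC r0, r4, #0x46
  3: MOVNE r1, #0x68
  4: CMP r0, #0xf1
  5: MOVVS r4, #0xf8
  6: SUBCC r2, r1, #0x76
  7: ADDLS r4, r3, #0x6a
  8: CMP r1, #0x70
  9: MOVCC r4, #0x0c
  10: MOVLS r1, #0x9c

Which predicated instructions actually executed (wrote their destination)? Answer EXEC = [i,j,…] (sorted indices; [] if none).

0: ✓ CMP  NZCV=0011
1: ✓ MOVNE  r4←0xf1
2: · SUBVC
3: ✓ MOVNE  r1←0x68
4: ✓ CMP  NZCV=1000
5: · MOVVS
6: ✓ SUBCC  r2←0xf2
7: ✓ ADDLS  r4←0x0f
8: ✓ CMP  NZCV=1000
9: ✓ MOVCC  r4←0x0c
10: ✓ MOVLS  r1←0x9c

EXEC = [1,3,6,7,9,10]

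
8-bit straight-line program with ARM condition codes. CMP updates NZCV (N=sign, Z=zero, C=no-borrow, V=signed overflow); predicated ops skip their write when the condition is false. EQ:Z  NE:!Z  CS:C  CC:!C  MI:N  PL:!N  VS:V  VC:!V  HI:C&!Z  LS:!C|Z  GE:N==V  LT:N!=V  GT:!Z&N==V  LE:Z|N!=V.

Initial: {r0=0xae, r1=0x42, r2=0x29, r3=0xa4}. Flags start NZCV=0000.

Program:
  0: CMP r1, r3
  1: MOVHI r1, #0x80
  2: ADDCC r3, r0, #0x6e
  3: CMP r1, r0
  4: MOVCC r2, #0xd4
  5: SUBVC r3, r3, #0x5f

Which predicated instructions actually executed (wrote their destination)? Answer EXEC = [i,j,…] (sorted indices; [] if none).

EXEC = [2,4]

[0] flags=1001 → (cmp)
[1] flags=1001 HI?F → skip
[2] flags=1001 CC?T → r3=0x1c
[3] flags=1001 → (cmp)
[4] flags=1001 CC?T → r2=0xd4
[5] flags=1001 VC?F → skip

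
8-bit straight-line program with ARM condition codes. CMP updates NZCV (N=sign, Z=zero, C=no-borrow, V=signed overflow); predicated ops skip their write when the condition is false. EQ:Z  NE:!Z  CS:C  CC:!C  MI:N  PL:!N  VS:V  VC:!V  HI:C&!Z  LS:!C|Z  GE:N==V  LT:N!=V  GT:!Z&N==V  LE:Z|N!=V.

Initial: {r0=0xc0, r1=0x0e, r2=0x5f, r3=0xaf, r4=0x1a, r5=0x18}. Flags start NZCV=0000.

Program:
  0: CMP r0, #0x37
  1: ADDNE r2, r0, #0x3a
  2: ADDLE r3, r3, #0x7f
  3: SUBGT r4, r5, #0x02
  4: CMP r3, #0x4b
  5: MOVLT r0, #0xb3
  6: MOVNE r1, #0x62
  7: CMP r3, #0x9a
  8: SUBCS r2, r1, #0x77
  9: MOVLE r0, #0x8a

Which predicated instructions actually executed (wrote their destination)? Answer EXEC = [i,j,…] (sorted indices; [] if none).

[0] flags=1010 → (cmp)
[1] flags=1010 NE?T → r2=0xfa
[2] flags=1010 LE?T → r3=0x2e
[3] flags=1010 GT?F → skip
[4] flags=1000 → (cmp)
[5] flags=1000 LT?T → r0=0xb3
[6] flags=1000 NE?T → r1=0x62
[7] flags=1001 → (cmp)
[8] flags=1001 CS?F → skip
[9] flags=1001 LE?F → skip

EXEC = [1,2,5,6]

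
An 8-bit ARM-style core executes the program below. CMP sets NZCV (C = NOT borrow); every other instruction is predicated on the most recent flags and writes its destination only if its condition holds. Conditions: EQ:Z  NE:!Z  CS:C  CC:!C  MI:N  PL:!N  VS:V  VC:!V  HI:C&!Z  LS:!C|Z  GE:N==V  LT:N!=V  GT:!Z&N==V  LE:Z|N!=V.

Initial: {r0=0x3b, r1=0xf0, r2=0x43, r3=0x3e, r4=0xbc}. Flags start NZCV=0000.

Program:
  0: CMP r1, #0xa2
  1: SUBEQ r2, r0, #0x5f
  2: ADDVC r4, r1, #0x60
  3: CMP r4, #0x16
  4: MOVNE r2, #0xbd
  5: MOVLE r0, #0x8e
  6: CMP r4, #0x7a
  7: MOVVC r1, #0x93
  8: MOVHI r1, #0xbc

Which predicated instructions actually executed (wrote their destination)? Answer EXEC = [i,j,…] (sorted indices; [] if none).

0: ✓ CMP  NZCV=0010
1: · SUBEQ
2: ✓ ADDVC  r4←0x50
3: ✓ CMP  NZCV=0010
4: ✓ MOVNE  r2←0xbd
5: · MOVLE
6: ✓ CMP  NZCV=1000
7: ✓ MOVVC  r1←0x93
8: · MOVHI

EXEC = [2,4,7]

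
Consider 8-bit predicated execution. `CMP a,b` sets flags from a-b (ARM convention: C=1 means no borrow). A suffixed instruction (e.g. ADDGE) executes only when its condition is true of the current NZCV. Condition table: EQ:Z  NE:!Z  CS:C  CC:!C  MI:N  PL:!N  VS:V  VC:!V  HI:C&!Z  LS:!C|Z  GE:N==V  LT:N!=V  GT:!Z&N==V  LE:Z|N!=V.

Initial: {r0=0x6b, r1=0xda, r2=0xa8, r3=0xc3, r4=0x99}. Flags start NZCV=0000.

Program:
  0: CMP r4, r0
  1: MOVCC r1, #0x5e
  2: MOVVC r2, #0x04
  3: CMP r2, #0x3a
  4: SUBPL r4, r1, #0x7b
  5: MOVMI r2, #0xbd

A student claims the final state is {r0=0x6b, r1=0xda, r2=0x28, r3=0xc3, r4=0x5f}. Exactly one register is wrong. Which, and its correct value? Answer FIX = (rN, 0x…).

[0] flags=0011 → (cmp)
[1] flags=0011 CC?F → skip
[2] flags=0011 VC?F → skip
[3] flags=0011 → (cmp)
[4] flags=0011 PL?T → r4=0x5f
[5] flags=0011 MI?F → skip

FIX = (r2, 0xa8)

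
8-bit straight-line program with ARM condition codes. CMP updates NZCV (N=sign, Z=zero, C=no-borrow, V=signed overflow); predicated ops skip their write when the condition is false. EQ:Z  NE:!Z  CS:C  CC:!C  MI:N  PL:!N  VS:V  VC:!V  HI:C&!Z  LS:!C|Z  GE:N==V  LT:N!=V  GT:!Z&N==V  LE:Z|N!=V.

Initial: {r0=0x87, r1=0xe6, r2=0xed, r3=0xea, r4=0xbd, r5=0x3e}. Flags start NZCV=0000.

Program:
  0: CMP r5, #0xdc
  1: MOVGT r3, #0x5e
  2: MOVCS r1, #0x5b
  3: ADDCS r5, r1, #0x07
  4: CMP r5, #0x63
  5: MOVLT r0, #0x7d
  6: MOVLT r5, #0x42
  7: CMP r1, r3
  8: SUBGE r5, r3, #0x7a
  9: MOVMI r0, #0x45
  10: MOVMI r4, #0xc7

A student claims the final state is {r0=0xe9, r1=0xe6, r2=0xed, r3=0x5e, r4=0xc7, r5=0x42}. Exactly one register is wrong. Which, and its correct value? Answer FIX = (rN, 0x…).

0: ✓ CMP  NZCV=0000
1: ✓ MOVGT  r3←0x5e
2: · MOVCS
3: · ADDCS
4: ✓ CMP  NZCV=1000
5: ✓ MOVLT  r0←0x7d
6: ✓ MOVLT  r5←0x42
7: ✓ CMP  NZCV=1010
8: · SUBGE
9: ✓ MOVMI  r0←0x45
10: ✓ MOVMI  r4←0xc7

FIX = (r0, 0x45)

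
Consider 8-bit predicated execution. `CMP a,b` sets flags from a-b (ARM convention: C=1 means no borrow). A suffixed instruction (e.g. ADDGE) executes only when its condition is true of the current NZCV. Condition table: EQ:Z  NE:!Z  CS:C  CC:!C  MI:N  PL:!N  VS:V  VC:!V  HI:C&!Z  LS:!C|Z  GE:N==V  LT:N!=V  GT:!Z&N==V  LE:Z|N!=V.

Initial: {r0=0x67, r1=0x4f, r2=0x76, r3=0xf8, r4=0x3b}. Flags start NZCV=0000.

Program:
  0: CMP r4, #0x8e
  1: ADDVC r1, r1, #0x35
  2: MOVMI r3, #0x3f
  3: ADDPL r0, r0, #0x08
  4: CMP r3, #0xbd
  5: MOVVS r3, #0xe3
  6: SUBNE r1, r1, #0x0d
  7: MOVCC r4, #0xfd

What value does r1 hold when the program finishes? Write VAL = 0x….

VAL = 0x42

0: ✓ CMP  NZCV=1001
1: · ADDVC
2: ✓ MOVMI  r3←0x3f
3: · ADDPL
4: ✓ CMP  NZCV=1001
5: ✓ MOVVS  r3←0xe3
6: ✓ SUBNE  r1←0x42
7: ✓ MOVCC  r4←0xfd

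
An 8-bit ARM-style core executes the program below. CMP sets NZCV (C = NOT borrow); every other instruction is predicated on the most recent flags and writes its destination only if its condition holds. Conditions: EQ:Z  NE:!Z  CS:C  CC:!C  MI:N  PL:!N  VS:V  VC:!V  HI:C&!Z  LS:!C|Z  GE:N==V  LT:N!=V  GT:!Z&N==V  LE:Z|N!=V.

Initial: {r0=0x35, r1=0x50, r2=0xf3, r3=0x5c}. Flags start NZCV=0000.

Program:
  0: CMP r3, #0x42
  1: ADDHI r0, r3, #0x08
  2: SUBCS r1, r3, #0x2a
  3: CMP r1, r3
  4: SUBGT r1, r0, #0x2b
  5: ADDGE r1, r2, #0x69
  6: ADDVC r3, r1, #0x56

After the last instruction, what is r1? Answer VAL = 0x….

[0] flags=0010 → (cmp)
[1] flags=0010 HI?T → r0=0x64
[2] flags=0010 CS?T → r1=0x32
[3] flags=1000 → (cmp)
[4] flags=1000 GT?F → skip
[5] flags=1000 GE?F → skip
[6] flags=1000 VC?T → r3=0x88

VAL = 0x32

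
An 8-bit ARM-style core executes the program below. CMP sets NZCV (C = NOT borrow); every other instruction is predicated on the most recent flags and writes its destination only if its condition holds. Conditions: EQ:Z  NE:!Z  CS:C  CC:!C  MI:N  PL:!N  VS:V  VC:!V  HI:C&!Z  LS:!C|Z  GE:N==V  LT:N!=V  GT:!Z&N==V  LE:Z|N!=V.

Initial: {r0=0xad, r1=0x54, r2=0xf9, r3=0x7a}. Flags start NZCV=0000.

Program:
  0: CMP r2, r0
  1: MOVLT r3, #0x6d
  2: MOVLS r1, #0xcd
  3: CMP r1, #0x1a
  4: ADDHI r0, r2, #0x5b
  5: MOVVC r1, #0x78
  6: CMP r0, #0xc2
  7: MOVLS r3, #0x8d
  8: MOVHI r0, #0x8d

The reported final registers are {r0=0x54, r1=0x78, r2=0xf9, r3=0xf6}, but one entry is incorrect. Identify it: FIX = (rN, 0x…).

FIX = (r3, 0x8d)

[0] flags=0010 → (cmp)
[1] flags=0010 LT?F → skip
[2] flags=0010 LS?F → skip
[3] flags=0010 → (cmp)
[4] flags=0010 HI?T → r0=0x54
[5] flags=0010 VC?T → r1=0x78
[6] flags=1001 → (cmp)
[7] flags=1001 LS?T → r3=0x8d
[8] flags=1001 HI?F → skip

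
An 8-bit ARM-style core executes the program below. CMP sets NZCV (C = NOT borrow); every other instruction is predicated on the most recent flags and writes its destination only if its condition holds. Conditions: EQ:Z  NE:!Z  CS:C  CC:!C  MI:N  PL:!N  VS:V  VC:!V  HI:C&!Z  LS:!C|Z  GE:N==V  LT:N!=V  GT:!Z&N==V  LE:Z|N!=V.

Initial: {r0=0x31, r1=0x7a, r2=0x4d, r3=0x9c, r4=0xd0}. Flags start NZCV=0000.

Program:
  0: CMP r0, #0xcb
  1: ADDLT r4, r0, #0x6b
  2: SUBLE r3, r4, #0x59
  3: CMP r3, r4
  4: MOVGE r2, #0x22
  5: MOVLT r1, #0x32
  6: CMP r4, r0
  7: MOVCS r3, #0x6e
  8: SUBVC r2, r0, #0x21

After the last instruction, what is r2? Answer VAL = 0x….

VAL = 0x10

[0] flags=0000 → (cmp)
[1] flags=0000 LT?F → skip
[2] flags=0000 LE?F → skip
[3] flags=1000 → (cmp)
[4] flags=1000 GE?F → skip
[5] flags=1000 LT?T → r1=0x32
[6] flags=1010 → (cmp)
[7] flags=1010 CS?T → r3=0x6e
[8] flags=1010 VC?T → r2=0x10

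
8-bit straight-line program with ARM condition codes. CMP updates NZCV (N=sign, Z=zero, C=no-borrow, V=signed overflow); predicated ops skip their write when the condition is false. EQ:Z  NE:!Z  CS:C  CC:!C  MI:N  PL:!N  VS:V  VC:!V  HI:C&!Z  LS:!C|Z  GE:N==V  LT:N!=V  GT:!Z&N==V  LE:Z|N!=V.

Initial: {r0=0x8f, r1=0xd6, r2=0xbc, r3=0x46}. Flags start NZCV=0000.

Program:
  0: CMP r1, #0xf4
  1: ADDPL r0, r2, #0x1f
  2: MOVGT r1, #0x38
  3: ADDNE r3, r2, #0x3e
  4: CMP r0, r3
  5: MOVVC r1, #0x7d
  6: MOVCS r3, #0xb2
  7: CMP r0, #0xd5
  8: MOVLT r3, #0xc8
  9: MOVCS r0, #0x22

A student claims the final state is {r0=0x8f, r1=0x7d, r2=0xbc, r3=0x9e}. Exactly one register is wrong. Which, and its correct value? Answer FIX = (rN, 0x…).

0: ✓ CMP  NZCV=1000
1: · ADDPL
2: · MOVGT
3: ✓ ADDNE  r3←0xfa
4: ✓ CMP  NZCV=1000
5: ✓ MOVVC  r1←0x7d
6: · MOVCS
7: ✓ CMP  NZCV=1000
8: ✓ MOVLT  r3←0xc8
9: · MOVCS

FIX = (r3, 0xc8)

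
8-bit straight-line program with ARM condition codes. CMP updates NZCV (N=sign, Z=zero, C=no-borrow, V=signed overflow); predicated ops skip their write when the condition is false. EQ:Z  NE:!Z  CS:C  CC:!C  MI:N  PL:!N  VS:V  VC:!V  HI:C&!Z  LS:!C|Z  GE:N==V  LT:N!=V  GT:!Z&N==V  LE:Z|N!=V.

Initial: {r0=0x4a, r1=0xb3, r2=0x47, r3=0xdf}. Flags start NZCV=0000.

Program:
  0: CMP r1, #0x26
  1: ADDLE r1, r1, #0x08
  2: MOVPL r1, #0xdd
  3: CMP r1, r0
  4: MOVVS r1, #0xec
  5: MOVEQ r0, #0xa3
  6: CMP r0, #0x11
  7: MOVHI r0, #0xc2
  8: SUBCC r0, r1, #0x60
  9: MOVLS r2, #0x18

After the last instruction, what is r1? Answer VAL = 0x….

VAL = 0xec

0: ✓ CMP  NZCV=1010
1: ✓ ADDLE  r1←0xbb
2: · MOVPL
3: ✓ CMP  NZCV=0011
4: ✓ MOVVS  r1←0xec
5: · MOVEQ
6: ✓ CMP  NZCV=0010
7: ✓ MOVHI  r0←0xc2
8: · SUBCC
9: · MOVLS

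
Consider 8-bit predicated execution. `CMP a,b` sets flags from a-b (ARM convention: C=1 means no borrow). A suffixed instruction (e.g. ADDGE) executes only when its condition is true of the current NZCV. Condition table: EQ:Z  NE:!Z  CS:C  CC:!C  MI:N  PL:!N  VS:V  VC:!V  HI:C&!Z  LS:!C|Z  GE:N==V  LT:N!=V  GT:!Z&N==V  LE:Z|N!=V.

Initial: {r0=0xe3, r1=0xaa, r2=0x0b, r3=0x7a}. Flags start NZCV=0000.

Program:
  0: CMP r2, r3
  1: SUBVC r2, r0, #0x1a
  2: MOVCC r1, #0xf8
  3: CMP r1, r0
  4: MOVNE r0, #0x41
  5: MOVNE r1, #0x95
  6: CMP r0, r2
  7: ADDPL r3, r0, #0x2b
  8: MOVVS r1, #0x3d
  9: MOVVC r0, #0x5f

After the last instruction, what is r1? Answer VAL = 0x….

VAL = 0x95

0: ✓ CMP  NZCV=1000
1: ✓ SUBVC  r2←0xc9
2: ✓ MOVCC  r1←0xf8
3: ✓ CMP  NZCV=0010
4: ✓ MOVNE  r0←0x41
5: ✓ MOVNE  r1←0x95
6: ✓ CMP  NZCV=0000
7: ✓ ADDPL  r3←0x6c
8: · MOVVS
9: ✓ MOVVC  r0←0x5f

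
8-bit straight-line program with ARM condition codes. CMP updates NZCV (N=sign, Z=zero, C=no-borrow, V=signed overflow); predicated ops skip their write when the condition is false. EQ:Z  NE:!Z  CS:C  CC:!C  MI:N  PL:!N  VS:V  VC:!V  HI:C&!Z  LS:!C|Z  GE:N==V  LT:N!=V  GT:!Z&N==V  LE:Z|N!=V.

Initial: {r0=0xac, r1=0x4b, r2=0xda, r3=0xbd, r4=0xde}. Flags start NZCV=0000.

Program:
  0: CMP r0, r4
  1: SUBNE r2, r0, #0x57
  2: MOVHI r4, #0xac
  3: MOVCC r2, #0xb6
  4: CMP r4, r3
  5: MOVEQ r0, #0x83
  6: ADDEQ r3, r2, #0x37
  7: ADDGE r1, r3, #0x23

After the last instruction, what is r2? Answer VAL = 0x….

[0] flags=1000 → (cmp)
[1] flags=1000 NE?T → r2=0x55
[2] flags=1000 HI?F → skip
[3] flags=1000 CC?T → r2=0xb6
[4] flags=0010 → (cmp)
[5] flags=0010 EQ?F → skip
[6] flags=0010 EQ?F → skip
[7] flags=0010 GE?T → r1=0xe0

VAL = 0xb6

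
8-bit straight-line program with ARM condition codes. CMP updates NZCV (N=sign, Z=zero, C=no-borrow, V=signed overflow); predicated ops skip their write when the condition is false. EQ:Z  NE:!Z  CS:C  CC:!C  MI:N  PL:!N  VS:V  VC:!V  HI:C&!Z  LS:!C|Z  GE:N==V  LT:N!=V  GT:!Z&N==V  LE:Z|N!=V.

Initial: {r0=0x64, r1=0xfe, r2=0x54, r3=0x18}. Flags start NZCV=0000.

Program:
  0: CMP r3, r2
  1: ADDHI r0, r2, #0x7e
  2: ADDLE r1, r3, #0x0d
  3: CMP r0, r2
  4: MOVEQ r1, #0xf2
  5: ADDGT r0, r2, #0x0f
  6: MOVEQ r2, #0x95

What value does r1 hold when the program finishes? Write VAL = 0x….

VAL = 0x25

0: ✓ CMP  NZCV=1000
1: · ADDHI
2: ✓ ADDLE  r1←0x25
3: ✓ CMP  NZCV=0010
4: · MOVEQ
5: ✓ ADDGT  r0←0x63
6: · MOVEQ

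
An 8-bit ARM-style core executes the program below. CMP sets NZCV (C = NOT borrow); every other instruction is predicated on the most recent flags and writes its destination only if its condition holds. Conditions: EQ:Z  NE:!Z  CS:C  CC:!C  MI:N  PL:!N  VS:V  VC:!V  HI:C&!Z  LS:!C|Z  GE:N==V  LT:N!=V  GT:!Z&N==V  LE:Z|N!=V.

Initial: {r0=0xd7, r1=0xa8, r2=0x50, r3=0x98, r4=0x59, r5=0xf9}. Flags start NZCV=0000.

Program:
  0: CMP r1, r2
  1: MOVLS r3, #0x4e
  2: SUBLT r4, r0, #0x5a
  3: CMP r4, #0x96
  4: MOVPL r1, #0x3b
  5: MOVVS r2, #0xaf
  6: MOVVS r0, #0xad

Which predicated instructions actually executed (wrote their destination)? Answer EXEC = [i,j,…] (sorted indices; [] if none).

EXEC = [2,5,6]

0: ✓ CMP  NZCV=0011
1: · MOVLS
2: ✓ SUBLT  r4←0x7d
3: ✓ CMP  NZCV=1001
4: · MOVPL
5: ✓ MOVVS  r2←0xaf
6: ✓ MOVVS  r0←0xad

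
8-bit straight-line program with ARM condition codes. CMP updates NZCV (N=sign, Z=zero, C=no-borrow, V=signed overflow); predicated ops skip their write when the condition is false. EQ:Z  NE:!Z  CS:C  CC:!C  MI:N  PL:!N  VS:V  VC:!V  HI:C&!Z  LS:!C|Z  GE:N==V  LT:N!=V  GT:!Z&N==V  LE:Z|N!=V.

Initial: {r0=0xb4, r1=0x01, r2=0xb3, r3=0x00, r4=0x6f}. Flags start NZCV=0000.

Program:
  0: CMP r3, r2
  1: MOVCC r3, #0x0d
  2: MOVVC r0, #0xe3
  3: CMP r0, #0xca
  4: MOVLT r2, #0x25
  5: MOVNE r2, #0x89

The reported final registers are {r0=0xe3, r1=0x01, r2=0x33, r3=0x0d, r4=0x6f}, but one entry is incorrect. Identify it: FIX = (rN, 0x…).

[0] flags=0000 → (cmp)
[1] flags=0000 CC?T → r3=0x0d
[2] flags=0000 VC?T → r0=0xe3
[3] flags=0010 → (cmp)
[4] flags=0010 LT?F → skip
[5] flags=0010 NE?T → r2=0x89

FIX = (r2, 0x89)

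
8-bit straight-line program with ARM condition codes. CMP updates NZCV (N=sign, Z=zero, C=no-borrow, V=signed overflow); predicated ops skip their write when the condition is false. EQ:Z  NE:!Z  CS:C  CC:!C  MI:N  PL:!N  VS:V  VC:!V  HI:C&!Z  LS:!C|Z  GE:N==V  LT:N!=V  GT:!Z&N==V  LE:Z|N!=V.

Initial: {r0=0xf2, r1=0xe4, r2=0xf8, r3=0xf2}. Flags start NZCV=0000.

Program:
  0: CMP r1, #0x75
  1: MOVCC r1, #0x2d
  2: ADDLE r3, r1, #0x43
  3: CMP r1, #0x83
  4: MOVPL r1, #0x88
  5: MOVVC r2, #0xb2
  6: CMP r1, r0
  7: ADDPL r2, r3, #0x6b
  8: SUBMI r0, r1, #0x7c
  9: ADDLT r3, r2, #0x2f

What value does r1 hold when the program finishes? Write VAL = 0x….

[0] flags=0011 → (cmp)
[1] flags=0011 CC?F → skip
[2] flags=0011 LE?T → r3=0x27
[3] flags=0010 → (cmp)
[4] flags=0010 PL?T → r1=0x88
[5] flags=0010 VC?T → r2=0xb2
[6] flags=1000 → (cmp)
[7] flags=1000 PL?F → skip
[8] flags=1000 MI?T → r0=0x0c
[9] flags=1000 LT?T → r3=0xe1

VAL = 0x88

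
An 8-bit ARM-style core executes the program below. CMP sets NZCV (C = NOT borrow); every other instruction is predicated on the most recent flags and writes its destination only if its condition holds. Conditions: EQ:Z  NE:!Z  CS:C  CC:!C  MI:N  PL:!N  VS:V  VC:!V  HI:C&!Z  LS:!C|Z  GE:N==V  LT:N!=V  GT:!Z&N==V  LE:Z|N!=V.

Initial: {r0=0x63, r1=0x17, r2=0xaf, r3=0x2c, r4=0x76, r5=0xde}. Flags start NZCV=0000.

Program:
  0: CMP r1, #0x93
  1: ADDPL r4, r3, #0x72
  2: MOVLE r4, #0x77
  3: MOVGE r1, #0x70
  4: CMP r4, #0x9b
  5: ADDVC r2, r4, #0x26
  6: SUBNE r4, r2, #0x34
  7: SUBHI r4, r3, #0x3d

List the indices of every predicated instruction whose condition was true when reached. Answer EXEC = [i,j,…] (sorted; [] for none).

0: ✓ CMP  NZCV=1001
1: · ADDPL
2: · MOVLE
3: ✓ MOVGE  r1←0x70
4: ✓ CMP  NZCV=1001
5: · ADDVC
6: ✓ SUBNE  r4←0x7b
7: · SUBHI

EXEC = [3,6]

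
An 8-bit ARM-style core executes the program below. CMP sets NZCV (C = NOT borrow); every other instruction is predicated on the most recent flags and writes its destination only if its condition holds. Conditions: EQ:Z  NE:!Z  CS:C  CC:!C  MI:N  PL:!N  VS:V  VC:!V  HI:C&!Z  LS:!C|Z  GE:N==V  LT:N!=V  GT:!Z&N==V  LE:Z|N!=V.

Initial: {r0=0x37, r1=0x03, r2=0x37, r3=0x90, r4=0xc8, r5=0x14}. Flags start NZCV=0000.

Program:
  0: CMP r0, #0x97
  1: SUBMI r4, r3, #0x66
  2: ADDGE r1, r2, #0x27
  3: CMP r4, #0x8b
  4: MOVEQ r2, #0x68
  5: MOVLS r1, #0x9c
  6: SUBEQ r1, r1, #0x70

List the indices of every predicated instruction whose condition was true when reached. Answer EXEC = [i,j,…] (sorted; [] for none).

EXEC = [1,2,5]

0: ✓ CMP  NZCV=1001
1: ✓ SUBMI  r4←0x2a
2: ✓ ADDGE  r1←0x5e
3: ✓ CMP  NZCV=1001
4: · MOVEQ
5: ✓ MOVLS  r1←0x9c
6: · SUBEQ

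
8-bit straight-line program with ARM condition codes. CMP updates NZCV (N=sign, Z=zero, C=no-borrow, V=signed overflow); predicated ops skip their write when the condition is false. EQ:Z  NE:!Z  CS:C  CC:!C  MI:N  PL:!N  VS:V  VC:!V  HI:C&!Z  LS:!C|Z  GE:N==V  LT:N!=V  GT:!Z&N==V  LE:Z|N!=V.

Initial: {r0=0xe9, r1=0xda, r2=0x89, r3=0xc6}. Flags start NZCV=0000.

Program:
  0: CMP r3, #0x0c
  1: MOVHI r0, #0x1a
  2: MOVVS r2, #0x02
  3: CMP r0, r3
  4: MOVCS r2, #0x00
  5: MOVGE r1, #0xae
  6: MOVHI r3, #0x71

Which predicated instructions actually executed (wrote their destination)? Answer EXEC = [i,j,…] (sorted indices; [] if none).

[0] flags=1010 → (cmp)
[1] flags=1010 HI?T → r0=0x1a
[2] flags=1010 VS?F → skip
[3] flags=0000 → (cmp)
[4] flags=0000 CS?F → skip
[5] flags=0000 GE?T → r1=0xae
[6] flags=0000 HI?F → skip

EXEC = [1,5]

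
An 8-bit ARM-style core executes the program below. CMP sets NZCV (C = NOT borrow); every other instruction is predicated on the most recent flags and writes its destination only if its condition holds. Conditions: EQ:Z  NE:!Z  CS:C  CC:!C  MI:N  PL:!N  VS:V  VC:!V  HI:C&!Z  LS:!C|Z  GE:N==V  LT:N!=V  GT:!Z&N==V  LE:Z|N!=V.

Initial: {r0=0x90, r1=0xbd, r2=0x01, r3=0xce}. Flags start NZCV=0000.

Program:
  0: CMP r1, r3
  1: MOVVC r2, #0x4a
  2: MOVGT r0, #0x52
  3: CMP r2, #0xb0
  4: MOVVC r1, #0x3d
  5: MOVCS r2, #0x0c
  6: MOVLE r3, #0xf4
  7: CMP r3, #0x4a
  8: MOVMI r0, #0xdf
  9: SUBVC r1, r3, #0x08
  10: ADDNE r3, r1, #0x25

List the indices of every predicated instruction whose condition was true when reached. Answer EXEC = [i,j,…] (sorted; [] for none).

[0] flags=1000 → (cmp)
[1] flags=1000 VC?T → r2=0x4a
[2] flags=1000 GT?F → skip
[3] flags=1001 → (cmp)
[4] flags=1001 VC?F → skip
[5] flags=1001 CS?F → skip
[6] flags=1001 LE?F → skip
[7] flags=1010 → (cmp)
[8] flags=1010 MI?T → r0=0xdf
[9] flags=1010 VC?T → r1=0xc6
[10] flags=1010 NE?T → r3=0xeb

EXEC = [1,8,9,10]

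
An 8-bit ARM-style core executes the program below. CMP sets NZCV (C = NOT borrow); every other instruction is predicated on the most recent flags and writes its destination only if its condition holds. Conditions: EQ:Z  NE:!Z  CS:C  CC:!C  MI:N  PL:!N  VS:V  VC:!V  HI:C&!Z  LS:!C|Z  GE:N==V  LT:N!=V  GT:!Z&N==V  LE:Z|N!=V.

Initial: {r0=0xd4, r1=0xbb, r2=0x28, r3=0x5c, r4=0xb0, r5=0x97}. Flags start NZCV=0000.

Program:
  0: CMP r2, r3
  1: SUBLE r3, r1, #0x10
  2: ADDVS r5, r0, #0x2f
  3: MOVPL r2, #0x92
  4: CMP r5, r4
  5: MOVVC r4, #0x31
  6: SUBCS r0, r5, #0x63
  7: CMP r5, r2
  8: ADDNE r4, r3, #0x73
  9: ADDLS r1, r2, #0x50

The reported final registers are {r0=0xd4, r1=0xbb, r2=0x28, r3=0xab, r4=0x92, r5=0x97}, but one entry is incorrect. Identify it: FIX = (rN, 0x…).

[0] flags=1000 → (cmp)
[1] flags=1000 LE?T → r3=0xab
[2] flags=1000 VS?F → skip
[3] flags=1000 PL?F → skip
[4] flags=1000 → (cmp)
[5] flags=1000 VC?T → r4=0x31
[6] flags=1000 CS?F → skip
[7] flags=0011 → (cmp)
[8] flags=0011 NE?T → r4=0x1e
[9] flags=0011 LS?F → skip

FIX = (r4, 0x1e)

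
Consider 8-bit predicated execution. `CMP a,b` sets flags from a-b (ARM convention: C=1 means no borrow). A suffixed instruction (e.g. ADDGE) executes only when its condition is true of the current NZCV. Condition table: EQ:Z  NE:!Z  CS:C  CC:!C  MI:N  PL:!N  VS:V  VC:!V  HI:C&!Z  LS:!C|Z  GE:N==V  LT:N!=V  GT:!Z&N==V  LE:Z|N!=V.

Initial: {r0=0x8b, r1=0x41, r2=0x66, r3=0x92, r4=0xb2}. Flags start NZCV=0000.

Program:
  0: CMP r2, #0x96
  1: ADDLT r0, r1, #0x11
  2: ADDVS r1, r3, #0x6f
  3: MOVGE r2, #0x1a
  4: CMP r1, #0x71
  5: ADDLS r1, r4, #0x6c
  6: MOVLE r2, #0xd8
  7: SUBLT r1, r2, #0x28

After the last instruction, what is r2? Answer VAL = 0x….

VAL = 0xd8

0: ✓ CMP  NZCV=1001
1: · ADDLT
2: ✓ ADDVS  r1←0x01
3: ✓ MOVGE  r2←0x1a
4: ✓ CMP  NZCV=1000
5: ✓ ADDLS  r1←0x1e
6: ✓ MOVLE  r2←0xd8
7: ✓ SUBLT  r1←0xb0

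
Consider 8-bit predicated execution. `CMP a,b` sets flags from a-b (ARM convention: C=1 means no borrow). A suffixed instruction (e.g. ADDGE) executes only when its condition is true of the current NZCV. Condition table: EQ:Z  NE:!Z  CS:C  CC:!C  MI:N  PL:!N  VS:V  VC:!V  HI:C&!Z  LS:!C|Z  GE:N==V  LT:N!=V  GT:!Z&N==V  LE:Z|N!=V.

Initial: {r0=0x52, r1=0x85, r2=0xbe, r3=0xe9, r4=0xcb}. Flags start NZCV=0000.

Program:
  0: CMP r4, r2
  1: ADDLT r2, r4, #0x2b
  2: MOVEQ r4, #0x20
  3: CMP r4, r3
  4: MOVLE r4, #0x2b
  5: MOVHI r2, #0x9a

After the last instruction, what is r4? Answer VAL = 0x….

[0] flags=0010 → (cmp)
[1] flags=0010 LT?F → skip
[2] flags=0010 EQ?F → skip
[3] flags=1000 → (cmp)
[4] flags=1000 LE?T → r4=0x2b
[5] flags=1000 HI?F → skip

VAL = 0x2b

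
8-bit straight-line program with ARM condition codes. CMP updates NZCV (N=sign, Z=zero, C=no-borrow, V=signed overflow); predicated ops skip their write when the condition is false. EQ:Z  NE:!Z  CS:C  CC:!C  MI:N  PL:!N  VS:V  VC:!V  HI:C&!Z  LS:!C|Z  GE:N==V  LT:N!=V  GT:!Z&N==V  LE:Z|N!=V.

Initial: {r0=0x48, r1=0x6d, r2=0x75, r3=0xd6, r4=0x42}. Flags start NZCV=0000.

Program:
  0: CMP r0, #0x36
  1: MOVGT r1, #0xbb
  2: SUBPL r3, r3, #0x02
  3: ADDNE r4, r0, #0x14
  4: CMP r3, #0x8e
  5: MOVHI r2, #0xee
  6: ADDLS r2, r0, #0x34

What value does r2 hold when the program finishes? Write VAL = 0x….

VAL = 0xee

[0] flags=0010 → (cmp)
[1] flags=0010 GT?T → r1=0xbb
[2] flags=0010 PL?T → r3=0xd4
[3] flags=0010 NE?T → r4=0x5c
[4] flags=0010 → (cmp)
[5] flags=0010 HI?T → r2=0xee
[6] flags=0010 LS?F → skip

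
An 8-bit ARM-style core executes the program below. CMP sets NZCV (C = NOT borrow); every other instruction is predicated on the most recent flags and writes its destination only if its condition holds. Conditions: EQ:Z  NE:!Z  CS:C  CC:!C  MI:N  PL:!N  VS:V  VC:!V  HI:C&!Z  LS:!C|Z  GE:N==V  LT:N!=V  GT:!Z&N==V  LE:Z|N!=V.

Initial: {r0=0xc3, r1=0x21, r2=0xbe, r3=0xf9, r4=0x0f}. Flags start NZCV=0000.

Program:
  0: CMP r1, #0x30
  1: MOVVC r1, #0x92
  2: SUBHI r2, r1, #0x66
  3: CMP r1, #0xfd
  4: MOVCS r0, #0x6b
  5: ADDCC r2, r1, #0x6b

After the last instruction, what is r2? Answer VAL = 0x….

VAL = 0xfd

[0] flags=1000 → (cmp)
[1] flags=1000 VC?T → r1=0x92
[2] flags=1000 HI?F → skip
[3] flags=1000 → (cmp)
[4] flags=1000 CS?F → skip
[5] flags=1000 CC?T → r2=0xfd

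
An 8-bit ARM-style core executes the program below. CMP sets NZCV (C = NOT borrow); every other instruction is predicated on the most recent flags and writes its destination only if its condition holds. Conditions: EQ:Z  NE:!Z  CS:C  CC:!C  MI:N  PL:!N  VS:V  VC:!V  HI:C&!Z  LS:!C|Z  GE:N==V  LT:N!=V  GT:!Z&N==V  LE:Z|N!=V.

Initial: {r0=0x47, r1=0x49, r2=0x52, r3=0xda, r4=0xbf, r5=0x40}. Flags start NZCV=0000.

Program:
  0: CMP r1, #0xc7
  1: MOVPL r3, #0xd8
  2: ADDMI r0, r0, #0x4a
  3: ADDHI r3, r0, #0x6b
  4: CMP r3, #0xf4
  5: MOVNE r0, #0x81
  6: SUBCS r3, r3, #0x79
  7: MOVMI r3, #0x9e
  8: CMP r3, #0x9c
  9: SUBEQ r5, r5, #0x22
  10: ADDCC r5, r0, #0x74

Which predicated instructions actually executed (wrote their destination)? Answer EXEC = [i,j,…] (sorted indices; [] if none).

[0] flags=1001 → (cmp)
[1] flags=1001 PL?F → skip
[2] flags=1001 MI?T → r0=0x91
[3] flags=1001 HI?F → skip
[4] flags=1000 → (cmp)
[5] flags=1000 NE?T → r0=0x81
[6] flags=1000 CS?F → skip
[7] flags=1000 MI?T → r3=0x9e
[8] flags=0010 → (cmp)
[9] flags=0010 EQ?F → skip
[10] flags=0010 CC?F → skip

EXEC = [2,5,7]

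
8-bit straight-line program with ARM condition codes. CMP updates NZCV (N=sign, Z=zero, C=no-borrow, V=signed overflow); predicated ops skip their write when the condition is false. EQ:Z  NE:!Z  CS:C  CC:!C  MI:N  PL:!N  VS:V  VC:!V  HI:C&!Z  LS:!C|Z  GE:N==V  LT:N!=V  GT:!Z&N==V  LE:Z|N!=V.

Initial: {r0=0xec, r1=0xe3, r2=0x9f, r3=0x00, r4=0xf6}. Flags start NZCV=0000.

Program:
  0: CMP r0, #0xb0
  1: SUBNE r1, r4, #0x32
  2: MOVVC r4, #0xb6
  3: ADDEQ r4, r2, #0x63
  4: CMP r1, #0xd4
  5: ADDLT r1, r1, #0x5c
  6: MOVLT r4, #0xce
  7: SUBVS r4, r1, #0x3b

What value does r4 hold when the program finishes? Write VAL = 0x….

VAL = 0xce

0: ✓ CMP  NZCV=0010
1: ✓ SUBNE  r1←0xc4
2: ✓ MOVVC  r4←0xb6
3: · ADDEQ
4: ✓ CMP  NZCV=1000
5: ✓ ADDLT  r1←0x20
6: ✓ MOVLT  r4←0xce
7: · SUBVS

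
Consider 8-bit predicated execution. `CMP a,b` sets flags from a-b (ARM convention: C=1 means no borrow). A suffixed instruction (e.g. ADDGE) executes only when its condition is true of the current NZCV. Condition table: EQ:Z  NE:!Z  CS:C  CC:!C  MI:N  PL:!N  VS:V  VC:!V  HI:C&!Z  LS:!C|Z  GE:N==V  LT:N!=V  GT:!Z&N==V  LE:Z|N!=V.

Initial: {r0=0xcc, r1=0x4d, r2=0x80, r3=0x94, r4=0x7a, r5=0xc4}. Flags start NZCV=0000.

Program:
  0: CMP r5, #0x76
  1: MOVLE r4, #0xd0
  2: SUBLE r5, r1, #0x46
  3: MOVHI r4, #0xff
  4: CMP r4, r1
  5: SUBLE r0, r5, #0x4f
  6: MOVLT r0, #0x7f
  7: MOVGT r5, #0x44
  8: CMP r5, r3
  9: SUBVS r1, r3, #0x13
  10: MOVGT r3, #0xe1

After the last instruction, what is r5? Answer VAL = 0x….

VAL = 0x07

0: ✓ CMP  NZCV=0011
1: ✓ MOVLE  r4←0xd0
2: ✓ SUBLE  r5←0x07
3: ✓ MOVHI  r4←0xff
4: ✓ CMP  NZCV=1010
5: ✓ SUBLE  r0←0xb8
6: ✓ MOVLT  r0←0x7f
7: · MOVGT
8: ✓ CMP  NZCV=0000
9: · SUBVS
10: ✓ MOVGT  r3←0xe1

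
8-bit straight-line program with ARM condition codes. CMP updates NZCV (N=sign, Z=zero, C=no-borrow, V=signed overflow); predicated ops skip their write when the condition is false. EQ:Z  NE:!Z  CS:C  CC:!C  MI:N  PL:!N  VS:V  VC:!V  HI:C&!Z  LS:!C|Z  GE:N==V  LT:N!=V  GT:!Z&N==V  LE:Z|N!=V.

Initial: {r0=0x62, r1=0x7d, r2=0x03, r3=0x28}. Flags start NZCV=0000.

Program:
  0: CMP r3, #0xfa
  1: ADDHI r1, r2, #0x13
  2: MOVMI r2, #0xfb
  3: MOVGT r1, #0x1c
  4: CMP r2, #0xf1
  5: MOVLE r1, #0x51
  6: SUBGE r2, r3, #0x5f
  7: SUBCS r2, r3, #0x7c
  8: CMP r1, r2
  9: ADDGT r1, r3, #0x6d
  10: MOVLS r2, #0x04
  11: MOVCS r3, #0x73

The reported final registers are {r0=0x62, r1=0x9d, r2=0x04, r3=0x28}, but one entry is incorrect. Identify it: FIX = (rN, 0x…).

0: ✓ CMP  NZCV=0000
1: · ADDHI
2: · MOVMI
3: ✓ MOVGT  r1←0x1c
4: ✓ CMP  NZCV=0000
5: · MOVLE
6: ✓ SUBGE  r2←0xc9
7: · SUBCS
8: ✓ CMP  NZCV=0000
9: ✓ ADDGT  r1←0x95
10: ✓ MOVLS  r2←0x04
11: · MOVCS

FIX = (r1, 0x95)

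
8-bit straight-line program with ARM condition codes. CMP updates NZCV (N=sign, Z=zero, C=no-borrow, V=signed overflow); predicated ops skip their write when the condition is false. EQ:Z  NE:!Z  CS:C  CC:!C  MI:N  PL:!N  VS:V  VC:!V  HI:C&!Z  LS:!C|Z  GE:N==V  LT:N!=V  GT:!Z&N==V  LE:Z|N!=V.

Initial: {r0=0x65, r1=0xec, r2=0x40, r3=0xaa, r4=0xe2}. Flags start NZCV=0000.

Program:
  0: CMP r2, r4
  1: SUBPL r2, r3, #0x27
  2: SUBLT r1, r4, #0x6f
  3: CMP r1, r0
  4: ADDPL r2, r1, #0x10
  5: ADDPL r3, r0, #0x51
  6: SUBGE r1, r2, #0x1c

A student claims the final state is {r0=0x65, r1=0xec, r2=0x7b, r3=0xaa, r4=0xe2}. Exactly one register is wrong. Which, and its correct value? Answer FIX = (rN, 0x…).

FIX = (r2, 0x83)

0: ✓ CMP  NZCV=0000
1: ✓ SUBPL  r2←0x83
2: · SUBLT
3: ✓ CMP  NZCV=1010
4: · ADDPL
5: · ADDPL
6: · SUBGE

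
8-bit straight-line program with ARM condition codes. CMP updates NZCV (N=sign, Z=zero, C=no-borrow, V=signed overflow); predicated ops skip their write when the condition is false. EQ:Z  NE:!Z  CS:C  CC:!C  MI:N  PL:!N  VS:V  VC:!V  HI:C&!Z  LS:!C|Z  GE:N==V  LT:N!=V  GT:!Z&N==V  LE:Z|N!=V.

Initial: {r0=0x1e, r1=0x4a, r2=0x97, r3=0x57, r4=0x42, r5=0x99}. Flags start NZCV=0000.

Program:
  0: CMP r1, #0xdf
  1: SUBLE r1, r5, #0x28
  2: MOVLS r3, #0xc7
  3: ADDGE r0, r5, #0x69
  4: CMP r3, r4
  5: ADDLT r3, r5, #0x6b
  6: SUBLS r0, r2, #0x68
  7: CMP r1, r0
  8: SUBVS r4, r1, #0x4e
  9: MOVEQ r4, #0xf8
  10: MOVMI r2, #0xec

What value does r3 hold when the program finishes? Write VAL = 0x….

VAL = 0x04

[0] flags=0000 → (cmp)
[1] flags=0000 LE?F → skip
[2] flags=0000 LS?T → r3=0xc7
[3] flags=0000 GE?T → r0=0x02
[4] flags=1010 → (cmp)
[5] flags=1010 LT?T → r3=0x04
[6] flags=1010 LS?F → skip
[7] flags=0010 → (cmp)
[8] flags=0010 VS?F → skip
[9] flags=0010 EQ?F → skip
[10] flags=0010 MI?F → skip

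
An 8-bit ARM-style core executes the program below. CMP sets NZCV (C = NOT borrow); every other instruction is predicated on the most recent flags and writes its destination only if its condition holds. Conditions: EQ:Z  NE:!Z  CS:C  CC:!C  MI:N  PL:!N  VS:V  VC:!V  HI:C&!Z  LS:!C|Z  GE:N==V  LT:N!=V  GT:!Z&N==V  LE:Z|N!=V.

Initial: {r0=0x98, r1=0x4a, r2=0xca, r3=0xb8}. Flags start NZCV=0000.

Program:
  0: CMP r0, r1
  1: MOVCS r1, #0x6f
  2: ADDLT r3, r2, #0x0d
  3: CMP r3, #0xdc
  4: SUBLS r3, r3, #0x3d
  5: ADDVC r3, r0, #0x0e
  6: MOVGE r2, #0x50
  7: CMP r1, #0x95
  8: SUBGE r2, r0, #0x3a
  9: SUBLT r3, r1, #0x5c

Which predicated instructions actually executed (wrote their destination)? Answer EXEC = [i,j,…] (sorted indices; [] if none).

EXEC = [1,2,4,5,8]

0: ✓ CMP  NZCV=0011
1: ✓ MOVCS  r1←0x6f
2: ✓ ADDLT  r3←0xd7
3: ✓ CMP  NZCV=1000
4: ✓ SUBLS  r3←0x9a
5: ✓ ADDVC  r3←0xa6
6: · MOVGE
7: ✓ CMP  NZCV=1001
8: ✓ SUBGE  r2←0x5e
9: · SUBLT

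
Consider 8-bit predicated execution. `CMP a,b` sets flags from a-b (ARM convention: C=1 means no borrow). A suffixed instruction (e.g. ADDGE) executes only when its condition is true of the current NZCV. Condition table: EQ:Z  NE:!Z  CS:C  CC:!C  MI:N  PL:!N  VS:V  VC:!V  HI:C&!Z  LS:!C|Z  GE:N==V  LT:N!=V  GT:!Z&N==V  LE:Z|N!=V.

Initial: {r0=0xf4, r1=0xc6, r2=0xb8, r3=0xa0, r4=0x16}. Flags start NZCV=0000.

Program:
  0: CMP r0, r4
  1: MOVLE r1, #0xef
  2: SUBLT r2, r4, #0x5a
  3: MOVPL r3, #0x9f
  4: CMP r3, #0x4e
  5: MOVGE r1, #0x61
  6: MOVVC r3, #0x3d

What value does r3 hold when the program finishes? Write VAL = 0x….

VAL = 0xa0

[0] flags=1010 → (cmp)
[1] flags=1010 LE?T → r1=0xef
[2] flags=1010 LT?T → r2=0xbc
[3] flags=1010 PL?F → skip
[4] flags=0011 → (cmp)
[5] flags=0011 GE?F → skip
[6] flags=0011 VC?F → skip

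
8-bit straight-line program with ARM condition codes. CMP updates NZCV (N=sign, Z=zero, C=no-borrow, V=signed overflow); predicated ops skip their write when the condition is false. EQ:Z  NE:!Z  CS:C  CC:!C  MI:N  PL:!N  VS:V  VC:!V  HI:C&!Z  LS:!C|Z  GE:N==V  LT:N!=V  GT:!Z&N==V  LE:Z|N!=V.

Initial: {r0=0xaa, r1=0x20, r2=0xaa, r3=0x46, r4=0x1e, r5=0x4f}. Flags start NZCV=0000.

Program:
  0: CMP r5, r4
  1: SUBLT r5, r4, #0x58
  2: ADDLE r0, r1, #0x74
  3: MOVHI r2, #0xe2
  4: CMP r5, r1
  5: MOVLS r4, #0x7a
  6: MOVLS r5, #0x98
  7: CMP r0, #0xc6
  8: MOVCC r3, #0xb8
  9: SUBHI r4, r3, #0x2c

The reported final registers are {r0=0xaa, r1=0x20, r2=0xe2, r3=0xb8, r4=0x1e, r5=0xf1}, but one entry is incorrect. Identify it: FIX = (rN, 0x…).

FIX = (r5, 0x4f)

[0] flags=0010 → (cmp)
[1] flags=0010 LT?F → skip
[2] flags=0010 LE?F → skip
[3] flags=0010 HI?T → r2=0xe2
[4] flags=0010 → (cmp)
[5] flags=0010 LS?F → skip
[6] flags=0010 LS?F → skip
[7] flags=1000 → (cmp)
[8] flags=1000 CC?T → r3=0xb8
[9] flags=1000 HI?F → skip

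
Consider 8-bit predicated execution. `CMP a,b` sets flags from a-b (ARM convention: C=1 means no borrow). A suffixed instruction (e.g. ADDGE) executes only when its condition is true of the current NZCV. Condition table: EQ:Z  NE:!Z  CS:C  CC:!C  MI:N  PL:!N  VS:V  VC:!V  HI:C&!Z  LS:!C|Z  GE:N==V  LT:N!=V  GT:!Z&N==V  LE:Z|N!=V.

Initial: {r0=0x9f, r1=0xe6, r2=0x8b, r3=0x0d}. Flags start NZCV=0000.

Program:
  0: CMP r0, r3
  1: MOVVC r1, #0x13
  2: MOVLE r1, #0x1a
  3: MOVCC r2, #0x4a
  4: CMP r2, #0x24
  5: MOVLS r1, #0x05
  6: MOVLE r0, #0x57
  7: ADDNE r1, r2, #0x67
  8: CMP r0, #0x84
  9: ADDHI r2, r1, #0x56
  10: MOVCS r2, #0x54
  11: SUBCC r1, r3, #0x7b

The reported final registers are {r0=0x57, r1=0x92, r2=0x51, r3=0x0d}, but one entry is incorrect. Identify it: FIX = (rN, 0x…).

[0] flags=1010 → (cmp)
[1] flags=1010 VC?T → r1=0x13
[2] flags=1010 LE?T → r1=0x1a
[3] flags=1010 CC?F → skip
[4] flags=0011 → (cmp)
[5] flags=0011 LS?F → skip
[6] flags=0011 LE?T → r0=0x57
[7] flags=0011 NE?T → r1=0xf2
[8] flags=1001 → (cmp)
[9] flags=1001 HI?F → skip
[10] flags=1001 CS?F → skip
[11] flags=1001 CC?T → r1=0x92

FIX = (r2, 0x8b)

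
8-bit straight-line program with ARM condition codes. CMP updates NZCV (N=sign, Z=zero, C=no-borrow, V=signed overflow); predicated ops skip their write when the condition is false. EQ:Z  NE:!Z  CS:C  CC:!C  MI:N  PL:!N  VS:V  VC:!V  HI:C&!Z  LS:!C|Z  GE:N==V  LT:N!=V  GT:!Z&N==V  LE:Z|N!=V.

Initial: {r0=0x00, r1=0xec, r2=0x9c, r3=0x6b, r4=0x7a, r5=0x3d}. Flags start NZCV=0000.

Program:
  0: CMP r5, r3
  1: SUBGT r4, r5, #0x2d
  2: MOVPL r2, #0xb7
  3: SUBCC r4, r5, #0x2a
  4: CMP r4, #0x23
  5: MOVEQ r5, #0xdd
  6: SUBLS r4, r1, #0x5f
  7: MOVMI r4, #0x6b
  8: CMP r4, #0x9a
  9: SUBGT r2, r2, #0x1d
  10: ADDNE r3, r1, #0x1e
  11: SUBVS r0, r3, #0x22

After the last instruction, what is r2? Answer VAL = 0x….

VAL = 0x7f

0: ✓ CMP  NZCV=1000
1: · SUBGT
2: · MOVPL
3: ✓ SUBCC  r4←0x13
4: ✓ CMP  NZCV=1000
5: · MOVEQ
6: ✓ SUBLS  r4←0x8d
7: ✓ MOVMI  r4←0x6b
8: ✓ CMP  NZCV=1001
9: ✓ SUBGT  r2←0x7f
10: ✓ ADDNE  r3←0x0a
11: ✓ SUBVS  r0←0xe8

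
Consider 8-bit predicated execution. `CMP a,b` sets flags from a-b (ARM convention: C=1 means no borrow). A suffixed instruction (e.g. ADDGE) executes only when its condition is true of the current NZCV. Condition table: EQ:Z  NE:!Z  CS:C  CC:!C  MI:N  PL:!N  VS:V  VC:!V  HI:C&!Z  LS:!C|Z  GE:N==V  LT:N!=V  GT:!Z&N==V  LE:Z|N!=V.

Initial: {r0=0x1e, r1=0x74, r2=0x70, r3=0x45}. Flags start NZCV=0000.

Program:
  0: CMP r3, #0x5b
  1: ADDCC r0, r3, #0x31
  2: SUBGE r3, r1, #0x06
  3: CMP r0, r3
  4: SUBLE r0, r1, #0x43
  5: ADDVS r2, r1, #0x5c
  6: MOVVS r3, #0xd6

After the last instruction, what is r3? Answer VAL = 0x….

0: ✓ CMP  NZCV=1000
1: ✓ ADDCC  r0←0x76
2: · SUBGE
3: ✓ CMP  NZCV=0010
4: · SUBLE
5: · ADDVS
6: · MOVVS

VAL = 0x45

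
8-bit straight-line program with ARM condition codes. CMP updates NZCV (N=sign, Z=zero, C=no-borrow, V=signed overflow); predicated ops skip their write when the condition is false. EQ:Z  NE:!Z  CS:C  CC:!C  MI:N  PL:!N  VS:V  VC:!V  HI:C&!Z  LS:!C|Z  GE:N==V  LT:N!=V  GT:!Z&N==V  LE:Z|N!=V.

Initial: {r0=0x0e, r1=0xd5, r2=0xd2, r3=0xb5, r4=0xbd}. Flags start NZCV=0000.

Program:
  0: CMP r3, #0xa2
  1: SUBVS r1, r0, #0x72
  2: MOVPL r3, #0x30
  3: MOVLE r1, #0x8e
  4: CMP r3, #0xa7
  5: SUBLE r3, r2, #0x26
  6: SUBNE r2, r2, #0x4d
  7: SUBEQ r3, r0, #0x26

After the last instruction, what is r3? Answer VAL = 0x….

VAL = 0x30

0: ✓ CMP  NZCV=0010
1: · SUBVS
2: ✓ MOVPL  r3←0x30
3: · MOVLE
4: ✓ CMP  NZCV=1001
5: · SUBLE
6: ✓ SUBNE  r2←0x85
7: · SUBEQ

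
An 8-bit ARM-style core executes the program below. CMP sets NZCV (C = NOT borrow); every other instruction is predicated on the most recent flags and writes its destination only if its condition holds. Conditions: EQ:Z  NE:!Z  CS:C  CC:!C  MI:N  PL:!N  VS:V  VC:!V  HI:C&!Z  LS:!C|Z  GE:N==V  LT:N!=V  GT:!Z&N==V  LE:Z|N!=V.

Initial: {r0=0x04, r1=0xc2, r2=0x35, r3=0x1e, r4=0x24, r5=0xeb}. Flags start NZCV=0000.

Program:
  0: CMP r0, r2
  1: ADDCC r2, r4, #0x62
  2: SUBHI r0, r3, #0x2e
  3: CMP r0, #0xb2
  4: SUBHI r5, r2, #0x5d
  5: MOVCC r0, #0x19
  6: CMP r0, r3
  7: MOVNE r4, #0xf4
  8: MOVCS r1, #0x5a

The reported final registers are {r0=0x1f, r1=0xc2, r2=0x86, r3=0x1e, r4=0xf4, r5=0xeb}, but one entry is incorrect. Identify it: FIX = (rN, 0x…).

[0] flags=1000 → (cmp)
[1] flags=1000 CC?T → r2=0x86
[2] flags=1000 HI?F → skip
[3] flags=0000 → (cmp)
[4] flags=0000 HI?F → skip
[5] flags=0000 CC?T → r0=0x19
[6] flags=1000 → (cmp)
[7] flags=1000 NE?T → r4=0xf4
[8] flags=1000 CS?F → skip

FIX = (r0, 0x19)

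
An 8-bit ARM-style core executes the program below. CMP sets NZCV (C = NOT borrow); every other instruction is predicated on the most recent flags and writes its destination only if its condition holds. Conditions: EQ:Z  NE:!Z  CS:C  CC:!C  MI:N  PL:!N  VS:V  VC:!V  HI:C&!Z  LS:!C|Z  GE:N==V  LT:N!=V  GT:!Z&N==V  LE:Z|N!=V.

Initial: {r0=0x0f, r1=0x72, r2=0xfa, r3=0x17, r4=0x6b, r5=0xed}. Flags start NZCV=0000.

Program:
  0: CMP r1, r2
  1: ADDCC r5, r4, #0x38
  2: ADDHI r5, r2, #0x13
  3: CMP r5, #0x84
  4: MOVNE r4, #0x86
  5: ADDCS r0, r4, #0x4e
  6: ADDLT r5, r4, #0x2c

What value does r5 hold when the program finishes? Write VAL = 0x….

VAL = 0xa3

0: ✓ CMP  NZCV=0000
1: ✓ ADDCC  r5←0xa3
2: · ADDHI
3: ✓ CMP  NZCV=0010
4: ✓ MOVNE  r4←0x86
5: ✓ ADDCS  r0←0xd4
6: · ADDLT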